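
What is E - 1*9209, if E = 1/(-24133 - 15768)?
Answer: -367448310/39901 ≈ -9209.0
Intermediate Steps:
E = -1/39901 (E = 1/(-39901) = -1/39901 ≈ -2.5062e-5)
E - 1*9209 = -1/39901 - 1*9209 = -1/39901 - 9209 = -367448310/39901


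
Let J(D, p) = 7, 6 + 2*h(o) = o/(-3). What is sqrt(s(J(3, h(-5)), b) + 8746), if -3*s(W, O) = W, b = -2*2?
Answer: sqrt(78693)/3 ≈ 93.508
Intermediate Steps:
h(o) = -3 - o/6 (h(o) = -3 + (o/(-3))/2 = -3 + (o*(-1/3))/2 = -3 + (-o/3)/2 = -3 - o/6)
b = -4
s(W, O) = -W/3
sqrt(s(J(3, h(-5)), b) + 8746) = sqrt(-1/3*7 + 8746) = sqrt(-7/3 + 8746) = sqrt(26231/3) = sqrt(78693)/3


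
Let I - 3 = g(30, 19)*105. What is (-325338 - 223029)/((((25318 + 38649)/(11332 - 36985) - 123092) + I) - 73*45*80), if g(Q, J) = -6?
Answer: 14067258651/9915435874 ≈ 1.4187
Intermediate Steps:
I = -627 (I = 3 - 6*105 = 3 - 630 = -627)
(-325338 - 223029)/((((25318 + 38649)/(11332 - 36985) - 123092) + I) - 73*45*80) = (-325338 - 223029)/((((25318 + 38649)/(11332 - 36985) - 123092) - 627) - 73*45*80) = -548367/(((63967/(-25653) - 123092) - 627) - 3285*80) = -548367/(((63967*(-1/25653) - 123092) - 627) - 262800) = -548367/(((-63967/25653 - 123092) - 627) - 262800) = -548367/((-3157743043/25653 - 627) - 262800) = -548367/(-3173827474/25653 - 262800) = -548367/(-9915435874/25653) = -548367*(-25653/9915435874) = 14067258651/9915435874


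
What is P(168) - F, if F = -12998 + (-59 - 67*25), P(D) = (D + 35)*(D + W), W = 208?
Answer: 91060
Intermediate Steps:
P(D) = (35 + D)*(208 + D) (P(D) = (D + 35)*(D + 208) = (35 + D)*(208 + D))
F = -14732 (F = -12998 + (-59 - 1675) = -12998 - 1734 = -14732)
P(168) - F = (7280 + 168² + 243*168) - 1*(-14732) = (7280 + 28224 + 40824) + 14732 = 76328 + 14732 = 91060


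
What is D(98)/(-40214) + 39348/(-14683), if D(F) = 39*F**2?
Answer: -3540973110/295231081 ≈ -11.994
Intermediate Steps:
D(98)/(-40214) + 39348/(-14683) = (39*98**2)/(-40214) + 39348/(-14683) = (39*9604)*(-1/40214) + 39348*(-1/14683) = 374556*(-1/40214) - 39348/14683 = -187278/20107 - 39348/14683 = -3540973110/295231081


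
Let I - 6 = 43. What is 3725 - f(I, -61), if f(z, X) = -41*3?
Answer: 3848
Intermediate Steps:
I = 49 (I = 6 + 43 = 49)
f(z, X) = -123
3725 - f(I, -61) = 3725 - 1*(-123) = 3725 + 123 = 3848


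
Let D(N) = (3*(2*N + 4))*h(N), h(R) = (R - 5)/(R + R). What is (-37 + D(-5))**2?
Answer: 3025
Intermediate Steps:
h(R) = (-5 + R)/(2*R) (h(R) = (-5 + R)/((2*R)) = (-5 + R)*(1/(2*R)) = (-5 + R)/(2*R))
D(N) = (-5 + N)*(12 + 6*N)/(2*N) (D(N) = (3*(2*N + 4))*((-5 + N)/(2*N)) = (3*(4 + 2*N))*((-5 + N)/(2*N)) = (12 + 6*N)*((-5 + N)/(2*N)) = (-5 + N)*(12 + 6*N)/(2*N))
(-37 + D(-5))**2 = (-37 + (-9 - 30/(-5) + 3*(-5)))**2 = (-37 + (-9 - 30*(-1/5) - 15))**2 = (-37 + (-9 + 6 - 15))**2 = (-37 - 18)**2 = (-55)**2 = 3025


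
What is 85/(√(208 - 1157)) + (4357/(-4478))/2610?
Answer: -4357/11687580 - 85*I*√949/949 ≈ -0.00037279 - 2.7592*I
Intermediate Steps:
85/(√(208 - 1157)) + (4357/(-4478))/2610 = 85/(√(-949)) + (4357*(-1/4478))*(1/2610) = 85/((I*√949)) - 4357/4478*1/2610 = 85*(-I*√949/949) - 4357/11687580 = -85*I*√949/949 - 4357/11687580 = -4357/11687580 - 85*I*√949/949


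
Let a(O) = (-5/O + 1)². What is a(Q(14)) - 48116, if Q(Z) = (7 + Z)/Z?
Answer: -432995/9 ≈ -48111.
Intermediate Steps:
Q(Z) = (7 + Z)/Z
a(O) = (1 - 5/O)²
a(Q(14)) - 48116 = (-5 + (7 + 14)/14)²/((7 + 14)/14)² - 48116 = (-5 + (1/14)*21)²/((1/14)*21)² - 48116 = (-5 + 3/2)²/(3/2)² - 48116 = 4*(-7/2)²/9 - 48116 = (4/9)*(49/4) - 48116 = 49/9 - 48116 = -432995/9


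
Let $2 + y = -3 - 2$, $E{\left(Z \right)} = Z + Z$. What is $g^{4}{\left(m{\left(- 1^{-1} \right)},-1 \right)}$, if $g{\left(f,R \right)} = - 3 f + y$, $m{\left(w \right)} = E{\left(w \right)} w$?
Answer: $28561$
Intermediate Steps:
$E{\left(Z \right)} = 2 Z$
$m{\left(w \right)} = 2 w^{2}$ ($m{\left(w \right)} = 2 w w = 2 w^{2}$)
$y = -7$ ($y = -2 - 5 = -7$)
$g{\left(f,R \right)} = -7 - 3 f$ ($g{\left(f,R \right)} = - 3 f - 7 = -7 - 3 f$)
$g^{4}{\left(m{\left(- 1^{-1} \right)},-1 \right)} = \left(-7 - 3 \cdot 2 \left(- 1^{-1}\right)^{2}\right)^{4} = \left(-7 - 3 \cdot 2 \left(\left(-1\right) 1\right)^{2}\right)^{4} = \left(-7 - 3 \cdot 2 \left(-1\right)^{2}\right)^{4} = \left(-7 - 3 \cdot 2 \cdot 1\right)^{4} = \left(-7 - 6\right)^{4} = \left(-13\right)^{4} = 28561$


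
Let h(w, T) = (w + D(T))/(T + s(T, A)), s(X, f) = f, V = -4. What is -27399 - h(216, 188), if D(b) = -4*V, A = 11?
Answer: -5452633/199 ≈ -27400.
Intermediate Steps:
D(b) = 16 (D(b) = -4*(-4) = 16)
h(w, T) = (16 + w)/(11 + T) (h(w, T) = (w + 16)/(T + 11) = (16 + w)/(11 + T))
-27399 - h(216, 188) = -27399 - (16 + 216)/(11 + 188) = -27399 - 232/199 = -5452633/199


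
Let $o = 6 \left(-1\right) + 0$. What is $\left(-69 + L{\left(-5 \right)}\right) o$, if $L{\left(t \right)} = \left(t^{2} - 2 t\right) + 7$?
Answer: $162$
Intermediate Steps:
$o = -6$ ($o = -6 + 0 = -6$)
$L{\left(t \right)} = 7 + t^{2} - 2 t$
$\left(-69 + L{\left(-5 \right)}\right) o = \left(-69 + \left(7 + \left(-5\right)^{2} - -10\right)\right) \left(-6\right) = \left(-69 + \left(7 + 25 + 10\right)\right) \left(-6\right) = \left(-69 + 42\right) \left(-6\right) = \left(-27\right) \left(-6\right) = 162$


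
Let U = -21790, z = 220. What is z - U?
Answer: 22010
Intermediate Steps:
z - U = 220 - 1*(-21790) = 220 + 21790 = 22010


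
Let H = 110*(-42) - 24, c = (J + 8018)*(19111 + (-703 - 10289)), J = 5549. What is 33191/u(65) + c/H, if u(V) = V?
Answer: -7005641741/301860 ≈ -23208.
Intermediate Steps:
c = 110150473 (c = (5549 + 8018)*(19111 + (-703 - 10289)) = 13567*(19111 - 10992) = 13567*8119 = 110150473)
H = -4644 (H = -4620 - 24 = -4644)
33191/u(65) + c/H = 33191/65 + 110150473/(-4644) = 33191*(1/65) + 110150473*(-1/4644) = 33191/65 - 110150473/4644 = -7005641741/301860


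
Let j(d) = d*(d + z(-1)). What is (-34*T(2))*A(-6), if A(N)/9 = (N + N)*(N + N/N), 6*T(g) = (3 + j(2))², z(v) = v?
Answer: -76500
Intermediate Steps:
j(d) = d*(-1 + d) (j(d) = d*(d - 1) = d*(-1 + d))
T(g) = 25/6 (T(g) = (3 + 2*(-1 + 2))²/6 = (3 + 2*1)²/6 = (3 + 2)²/6 = (⅙)*5² = (⅙)*25 = 25/6)
A(N) = 18*N*(1 + N) (A(N) = 9*((N + N)*(N + N/N)) = 9*((2*N)*(N + 1)) = 9*((2*N)*(1 + N)) = 9*(2*N*(1 + N)) = 18*N*(1 + N))
(-34*T(2))*A(-6) = (-34*25/6)*(18*(-6)*(1 - 6)) = -2550*(-6)*(-5) = -425/3*540 = -76500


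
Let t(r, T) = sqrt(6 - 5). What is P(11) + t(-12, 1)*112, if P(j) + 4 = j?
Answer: 119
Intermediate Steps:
t(r, T) = 1 (t(r, T) = sqrt(1) = 1)
P(j) = -4 + j
P(11) + t(-12, 1)*112 = (-4 + 11) + 1*112 = 7 + 112 = 119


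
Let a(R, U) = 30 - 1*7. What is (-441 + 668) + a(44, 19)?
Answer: 250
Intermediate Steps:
a(R, U) = 23 (a(R, U) = 30 - 7 = 23)
(-441 + 668) + a(44, 19) = (-441 + 668) + 23 = 227 + 23 = 250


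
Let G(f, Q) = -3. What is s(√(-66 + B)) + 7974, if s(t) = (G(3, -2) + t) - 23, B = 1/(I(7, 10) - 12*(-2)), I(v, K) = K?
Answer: 7948 + I*√76262/34 ≈ 7948.0 + 8.1222*I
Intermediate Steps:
B = 1/34 (B = 1/(10 - 12*(-2)) = 1/(10 + 24) = 1/34 ≈ 0.029412)
s(t) = -26 + t (s(t) = (-3 + t) - 23 = -26 + t)
s(√(-66 + B)) + 7974 = (-26 + √(-66 + 1/34)) + 7974 = (-26 + √(-2243/34)) + 7974 = (-26 + I*√76262/34) + 7974 = 7948 + I*√76262/34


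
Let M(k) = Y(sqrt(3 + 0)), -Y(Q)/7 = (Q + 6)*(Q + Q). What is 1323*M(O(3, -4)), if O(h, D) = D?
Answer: -55566 - 111132*sqrt(3) ≈ -2.4805e+5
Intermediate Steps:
Y(Q) = -14*Q*(6 + Q) (Y(Q) = -7*(Q + 6)*(Q + Q) = -7*(6 + Q)*2*Q = -14*Q*(6 + Q))
M(k) = -14*sqrt(3)*(6 + sqrt(3)) (M(k) = -14*sqrt(3 + 0)*(6 + sqrt(3 + 0)) = -14*sqrt(3)*(6 + sqrt(3)))
1323*M(O(3, -4)) = 1323*(-42 - 84*sqrt(3)) = -55566 - 111132*sqrt(3)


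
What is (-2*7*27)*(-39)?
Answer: 14742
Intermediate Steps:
(-2*7*27)*(-39) = -14*27*(-39) = -378*(-39) = 14742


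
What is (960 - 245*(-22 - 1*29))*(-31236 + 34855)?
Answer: 48693645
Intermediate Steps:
(960 - 245*(-22 - 1*29))*(-31236 + 34855) = (960 - 245*(-22 - 29))*3619 = (960 - 245*(-51))*3619 = (960 + 12495)*3619 = 13455*3619 = 48693645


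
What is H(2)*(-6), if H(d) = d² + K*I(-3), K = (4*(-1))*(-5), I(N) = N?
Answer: 336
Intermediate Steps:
K = 20 (K = -4*(-5) = 20)
H(d) = -60 + d² (H(d) = d² + 20*(-3) = d² - 60 = -60 + d²)
H(2)*(-6) = (-60 + 2²)*(-6) = (-60 + 4)*(-6) = -56*(-6) = 336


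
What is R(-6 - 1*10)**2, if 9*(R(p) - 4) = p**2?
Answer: 85264/81 ≈ 1052.6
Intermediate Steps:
R(p) = 4 + p**2/9
R(-6 - 1*10)**2 = (4 + (-6 - 1*10)**2/9)**2 = (4 + (-6 - 10)**2/9)**2 = (4 + (1/9)*(-16)**2)**2 = (4 + (1/9)*256)**2 = (4 + 256/9)**2 = (292/9)**2 = 85264/81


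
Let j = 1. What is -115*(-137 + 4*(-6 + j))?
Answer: 18055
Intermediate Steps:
-115*(-137 + 4*(-6 + j)) = -115*(-137 + 4*(-6 + 1)) = -115*(-137 + 4*(-5)) = -115*(-137 - 20) = -115*(-157) = 18055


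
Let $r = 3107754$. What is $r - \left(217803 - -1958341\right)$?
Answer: $931610$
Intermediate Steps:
$r - \left(217803 - -1958341\right) = 3107754 - \left(217803 - -1958341\right) = 3107754 - \left(217803 + 1958341\right) = 3107754 - 2176144 = 931610$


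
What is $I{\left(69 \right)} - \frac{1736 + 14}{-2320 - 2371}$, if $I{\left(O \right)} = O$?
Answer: $\frac{325429}{4691} \approx 69.373$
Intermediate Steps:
$I{\left(69 \right)} - \frac{1736 + 14}{-2320 - 2371} = 69 - \frac{1736 + 14}{-2320 - 2371} = 69 - \frac{1750}{-4691} = 69 - 1750 \left(- \frac{1}{4691}\right) = 69 - - \frac{1750}{4691} = 69 + \frac{1750}{4691} = \frac{325429}{4691}$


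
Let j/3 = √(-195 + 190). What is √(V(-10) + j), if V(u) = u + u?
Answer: √(-20 + 3*I*√5) ≈ 0.73994 + 4.5329*I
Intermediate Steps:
V(u) = 2*u
j = 3*I*√5 (j = 3*√(-195 + 190) = 3*√(-5) = 3*(I*√5) = 3*I*√5 ≈ 6.7082*I)
√(V(-10) + j) = √(2*(-10) + 3*I*√5) = √(-20 + 3*I*√5)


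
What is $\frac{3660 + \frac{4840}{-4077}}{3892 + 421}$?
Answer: $\frac{14916980}{17584101} \approx 0.84832$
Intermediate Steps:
$\frac{3660 + \frac{4840}{-4077}}{3892 + 421} = \frac{3660 + 4840 \left(- \frac{1}{4077}\right)}{4313} = \left(3660 - \frac{4840}{4077}\right) \frac{1}{4313} = \frac{14916980}{4077} \cdot \frac{1}{4313} = \frac{14916980}{17584101}$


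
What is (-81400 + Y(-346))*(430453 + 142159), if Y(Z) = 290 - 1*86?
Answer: -46493803952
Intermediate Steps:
Y(Z) = 204 (Y(Z) = 290 - 86 = 204)
(-81400 + Y(-346))*(430453 + 142159) = (-81400 + 204)*(430453 + 142159) = -81196*572612 = -46493803952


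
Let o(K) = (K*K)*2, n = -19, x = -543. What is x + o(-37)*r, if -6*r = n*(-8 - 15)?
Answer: -599882/3 ≈ -1.9996e+5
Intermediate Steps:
o(K) = 2*K² (o(K) = K²*2 = 2*K²)
r = -437/6 (r = -(-19)*(-8 - 15)/6 = -(-19)*(-23)/6 = -⅙*437 = -437/6 ≈ -72.833)
x + o(-37)*r = -543 + (2*(-37)²)*(-437/6) = -543 + (2*1369)*(-437/6) = -543 + 2738*(-437/6) = -543 - 598253/3 = -599882/3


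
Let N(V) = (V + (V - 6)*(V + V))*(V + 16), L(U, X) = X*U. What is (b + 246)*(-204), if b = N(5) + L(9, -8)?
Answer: -14076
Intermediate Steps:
L(U, X) = U*X
N(V) = (16 + V)*(V + 2*V*(-6 + V)) (N(V) = (V + (-6 + V)*(2*V))*(16 + V) = (V + 2*V*(-6 + V))*(16 + V) = (16 + V)*(V + 2*V*(-6 + V)))
b = -177 (b = 5*(-176 + 2*5² + 21*5) + 9*(-8) = 5*(-176 + 2*25 + 105) - 72 = 5*(-176 + 50 + 105) - 72 = 5*(-21) - 72 = -105 - 72 = -177)
(b + 246)*(-204) = (-177 + 246)*(-204) = 69*(-204) = -14076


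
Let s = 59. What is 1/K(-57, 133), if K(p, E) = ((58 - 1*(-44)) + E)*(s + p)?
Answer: 1/470 ≈ 0.0021277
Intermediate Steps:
K(p, E) = (59 + p)*(102 + E) (K(p, E) = ((58 - 1*(-44)) + E)*(59 + p) = ((58 + 44) + E)*(59 + p) = (102 + E)*(59 + p) = (59 + p)*(102 + E))
1/K(-57, 133) = 1/(6018 + 59*133 + 102*(-57) + 133*(-57)) = 1/(6018 + 7847 - 5814 - 7581) = 1/470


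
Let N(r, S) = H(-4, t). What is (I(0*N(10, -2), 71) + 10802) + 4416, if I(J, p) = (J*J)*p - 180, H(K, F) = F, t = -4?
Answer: 15038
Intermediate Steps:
N(r, S) = -4
I(J, p) = -180 + p*J² (I(J, p) = J²*p - 180 = p*J² - 180 = -180 + p*J²)
(I(0*N(10, -2), 71) + 10802) + 4416 = ((-180 + 71*(0*(-4))²) + 10802) + 4416 = ((-180 + 71*0²) + 10802) + 4416 = ((-180 + 71*0) + 10802) + 4416 = ((-180 + 0) + 10802) + 4416 = (-180 + 10802) + 4416 = 10622 + 4416 = 15038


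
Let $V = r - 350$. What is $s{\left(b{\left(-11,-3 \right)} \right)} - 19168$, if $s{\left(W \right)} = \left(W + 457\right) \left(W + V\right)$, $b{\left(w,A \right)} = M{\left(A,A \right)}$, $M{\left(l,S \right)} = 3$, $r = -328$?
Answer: $-329668$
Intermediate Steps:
$b{\left(w,A \right)} = 3$
$V = -678$ ($V = -328 - 350 = -678$)
$s{\left(W \right)} = \left(-678 + W\right) \left(457 + W\right)$ ($s{\left(W \right)} = \left(W + 457\right) \left(W - 678\right) = \left(457 + W\right) \left(-678 + W\right) = \left(-678 + W\right) \left(457 + W\right)$)
$s{\left(b{\left(-11,-3 \right)} \right)} - 19168 = \left(-309846 + 3^{2} - 663\right) - 19168 = \left(-309846 + 9 - 663\right) - 19168 = -310500 - 19168 = -329668$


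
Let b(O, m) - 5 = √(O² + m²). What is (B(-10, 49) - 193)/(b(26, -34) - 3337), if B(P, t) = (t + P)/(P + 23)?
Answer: 79135/1387549 + 95*√458/2775098 ≈ 0.057765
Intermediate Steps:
B(P, t) = (P + t)/(23 + P)
b(O, m) = 5 + √(O² + m²)
(B(-10, 49) - 193)/(b(26, -34) - 3337) = ((-10 + 49)/(23 - 10) - 193)/((5 + √(26² + (-34)²)) - 3337) = (39/13 - 193)/((5 + √(676 + 1156)) - 3337) = ((1/13)*39 - 193)/((5 + √1832) - 3337) = (3 - 193)/((5 + 2*√458) - 3337) = -190/(-3332 + 2*√458)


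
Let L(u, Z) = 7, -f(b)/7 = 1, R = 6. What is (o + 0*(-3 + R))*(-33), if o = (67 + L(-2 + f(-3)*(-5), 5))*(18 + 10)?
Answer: -68376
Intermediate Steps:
f(b) = -7 (f(b) = -7*1 = -7)
o = 2072 (o = (67 + 7)*(18 + 10) = 74*28 = 2072)
(o + 0*(-3 + R))*(-33) = (2072 + 0*(-3 + 6))*(-33) = (2072 + 0*3)*(-33) = (2072 + 0)*(-33) = 2072*(-33) = -68376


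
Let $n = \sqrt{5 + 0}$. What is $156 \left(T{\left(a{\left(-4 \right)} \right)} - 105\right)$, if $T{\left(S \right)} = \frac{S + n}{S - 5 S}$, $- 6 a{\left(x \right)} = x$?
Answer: $-16419 - \frac{117 \sqrt{5}}{2} \approx -16550.0$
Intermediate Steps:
$a{\left(x \right)} = - \frac{x}{6}$
$n = \sqrt{5} \approx 2.2361$
$T{\left(S \right)} = - \frac{S + \sqrt{5}}{4 S}$ ($T{\left(S \right)} = \frac{S + \sqrt{5}}{S - 5 S} = \frac{S + \sqrt{5}}{\left(-4\right) S} = \left(S + \sqrt{5}\right) \left(- \frac{1}{4 S}\right) = - \frac{S + \sqrt{5}}{4 S}$)
$156 \left(T{\left(a{\left(-4 \right)} \right)} - 105\right) = 156 \left(\frac{- \frac{\left(-1\right) \left(-4\right)}{6} - \sqrt{5}}{4 \left(\left(- \frac{1}{6}\right) \left(-4\right)\right)} - 105\right) = 156 \left(\frac{\left(-1\right) \frac{2}{3} - \sqrt{5}}{4 \cdot \frac{2}{3}} - 105\right) = 156 \left(\frac{1}{4} \cdot \frac{3}{2} \left(- \frac{2}{3} - \sqrt{5}\right) - 105\right) = 156 \left(\left(- \frac{1}{4} - \frac{3 \sqrt{5}}{8}\right) - 105\right) = 156 \left(- \frac{421}{4} - \frac{3 \sqrt{5}}{8}\right) = -16419 - \frac{117 \sqrt{5}}{2}$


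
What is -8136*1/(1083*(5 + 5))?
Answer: -1356/1805 ≈ -0.75125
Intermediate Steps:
-8136*1/(1083*(5 + 5)) = -8136/((19*(3*10))*19) = -8136/((19*30)*19) = -8136/(570*19) = -8136/10830 = -8136*1/10830 = -1356/1805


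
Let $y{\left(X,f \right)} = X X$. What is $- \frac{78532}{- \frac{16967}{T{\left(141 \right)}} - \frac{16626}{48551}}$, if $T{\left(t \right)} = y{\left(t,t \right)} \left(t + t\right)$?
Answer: $\frac{9676904501016}{42569701} \approx 2.2732 \cdot 10^{5}$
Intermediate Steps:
$y{\left(X,f \right)} = X^{2}$
$T{\left(t \right)} = 2 t^{3}$ ($T{\left(t \right)} = t^{2} \left(t + t\right) = t^{2} \cdot 2 t = 2 t^{3}$)
$- \frac{78532}{- \frac{16967}{T{\left(141 \right)}} - \frac{16626}{48551}} = - \frac{78532}{- \frac{16967}{2 \cdot 141^{3}} - \frac{16626}{48551}} = - \frac{78532}{- \frac{16967}{2 \cdot 2803221} - \frac{16626}{48551}} = - \frac{78532}{- \frac{16967}{5606442} - \frac{16626}{48551}} = - \frac{78532}{\left(-16967\right) \frac{1}{5606442} - \frac{16626}{48551}} = - \frac{78532}{- \frac{361}{119286} - \frac{16626}{48551}} = - \frac{78532}{- \frac{42569701}{123222438}} = \left(-78532\right) \left(- \frac{123222438}{42569701}\right) = \frac{9676904501016}{42569701}$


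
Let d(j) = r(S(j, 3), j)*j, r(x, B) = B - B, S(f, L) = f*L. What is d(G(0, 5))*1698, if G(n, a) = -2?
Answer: 0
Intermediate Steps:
S(f, L) = L*f
r(x, B) = 0
d(j) = 0 (d(j) = 0*j = 0)
d(G(0, 5))*1698 = 0*1698 = 0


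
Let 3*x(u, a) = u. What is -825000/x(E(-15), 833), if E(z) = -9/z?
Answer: -4125000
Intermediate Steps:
x(u, a) = u/3
-825000/x(E(-15), 833) = -825000/((-9/(-15))/3) = -825000/((-9*(-1/15))/3) = -825000/((⅓)*(⅗)) = -825000/⅕ = -825000*5 = -4125000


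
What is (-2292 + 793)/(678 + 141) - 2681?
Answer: -2197238/819 ≈ -2682.8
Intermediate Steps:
(-2292 + 793)/(678 + 141) - 2681 = -1499/819 - 2681 = -2197238/819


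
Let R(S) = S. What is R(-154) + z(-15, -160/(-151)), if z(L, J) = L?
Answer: -169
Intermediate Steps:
R(-154) + z(-15, -160/(-151)) = -154 - 15 = -169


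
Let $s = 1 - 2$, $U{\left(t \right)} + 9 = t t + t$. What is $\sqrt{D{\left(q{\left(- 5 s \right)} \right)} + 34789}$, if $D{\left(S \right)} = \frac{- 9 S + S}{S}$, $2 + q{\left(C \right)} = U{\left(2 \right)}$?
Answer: $\sqrt{34781} \approx 186.5$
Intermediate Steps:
$U{\left(t \right)} = -9 + t + t^{2}$ ($U{\left(t \right)} = -9 + \left(t t + t\right) = -9 + \left(t^{2} + t\right) = -9 + \left(t + t^{2}\right) = -9 + t + t^{2}$)
$s = -1$ ($s = 1 - 2 = -1$)
$q{\left(C \right)} = -5$ ($q{\left(C \right)} = -2 + \left(-9 + 2 + 2^{2}\right) = -2 + \left(-9 + 2 + 4\right) = -2 - 3 = -5$)
$D{\left(S \right)} = -8$ ($D{\left(S \right)} = \frac{\left(-8\right) S}{S} = -8$)
$\sqrt{D{\left(q{\left(- 5 s \right)} \right)} + 34789} = \sqrt{-8 + 34789} = \sqrt{34781}$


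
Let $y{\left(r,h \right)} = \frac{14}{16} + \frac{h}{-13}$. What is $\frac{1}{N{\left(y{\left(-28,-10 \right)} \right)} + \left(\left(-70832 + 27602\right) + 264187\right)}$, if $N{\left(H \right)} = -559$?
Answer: $\frac{1}{220398} \approx 4.5372 \cdot 10^{-6}$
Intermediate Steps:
$y{\left(r,h \right)} = \frac{7}{8} - \frac{h}{13}$ ($y{\left(r,h \right)} = 14 \cdot \frac{1}{16} + h \left(- \frac{1}{13}\right) = \frac{7}{8} - \frac{h}{13}$)
$\frac{1}{N{\left(y{\left(-28,-10 \right)} \right)} + \left(\left(-70832 + 27602\right) + 264187\right)} = \frac{1}{-559 + \left(\left(-70832 + 27602\right) + 264187\right)} = \frac{1}{-559 + \left(-43230 + 264187\right)} = \frac{1}{-559 + 220957} = \frac{1}{220398}$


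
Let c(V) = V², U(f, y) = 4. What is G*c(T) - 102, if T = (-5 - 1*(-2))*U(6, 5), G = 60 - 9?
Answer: 7242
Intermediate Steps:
G = 51
T = -12 (T = (-5 - 1*(-2))*4 = (-5 + 2)*4 = -3*4 = -12)
G*c(T) - 102 = 51*(-12)² - 102 = 51*144 - 102 = 7344 - 102 = 7242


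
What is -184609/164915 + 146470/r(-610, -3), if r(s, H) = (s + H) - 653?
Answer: -12194407522/104391195 ≈ -116.81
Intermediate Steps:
r(s, H) = -653 + H + s (r(s, H) = (H + s) - 653 = -653 + H + s)
-184609/164915 + 146470/r(-610, -3) = -184609/164915 + 146470/(-653 - 3 - 610) = -184609*1/164915 + 146470/(-1266) = -184609/164915 + 146470*(-1/1266) = -184609/164915 - 73235/633 = -12194407522/104391195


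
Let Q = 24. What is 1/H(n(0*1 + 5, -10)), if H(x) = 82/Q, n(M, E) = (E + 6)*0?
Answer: 12/41 ≈ 0.29268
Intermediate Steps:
n(M, E) = 0 (n(M, E) = (6 + E)*0 = 0)
H(x) = 41/12 (H(x) = 82/24 = 82*(1/24) = 41/12)
1/H(n(0*1 + 5, -10)) = 1/(41/12) = 12/41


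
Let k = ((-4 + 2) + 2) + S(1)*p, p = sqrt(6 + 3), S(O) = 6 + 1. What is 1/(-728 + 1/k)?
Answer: -21/15287 ≈ -0.0013737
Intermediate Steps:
S(O) = 7
p = 3 (p = sqrt(9) = 3)
k = 21 (k = ((-4 + 2) + 2) + 7*3 = (-2 + 2) + 21 = 0 + 21 = 21)
1/(-728 + 1/k) = 1/(-728 + 1/21) = 1/(-15287/21) = -21/15287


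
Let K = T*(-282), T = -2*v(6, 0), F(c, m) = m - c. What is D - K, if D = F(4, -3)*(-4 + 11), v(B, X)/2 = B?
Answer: -6817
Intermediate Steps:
v(B, X) = 2*B
T = -24 (T = -4*6 = -2*12 = -24)
D = -49 (D = (-3 - 1*4)*(-4 + 11) = (-3 - 4)*7 = -7*7 = -49)
K = 6768 (K = -24*(-282) = 6768)
D - K = -49 - 1*6768 = -49 - 6768 = -6817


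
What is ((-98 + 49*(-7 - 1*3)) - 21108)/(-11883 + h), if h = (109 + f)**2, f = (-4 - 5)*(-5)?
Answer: -21696/11833 ≈ -1.8335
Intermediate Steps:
f = 45 (f = -9*(-5) = 45)
h = 23716 (h = (109 + 45)**2 = 154**2 = 23716)
((-98 + 49*(-7 - 1*3)) - 21108)/(-11883 + h) = ((-98 + 49*(-7 - 1*3)) - 21108)/(-11883 + 23716) = ((-98 + 49*(-7 - 3)) - 21108)/11833 = ((-98 + 49*(-10)) - 21108)*(1/11833) = ((-98 - 490) - 21108)*(1/11833) = (-588 - 21108)*(1/11833) = -21696*1/11833 = -21696/11833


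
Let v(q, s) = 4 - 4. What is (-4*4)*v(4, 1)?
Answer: 0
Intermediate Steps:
v(q, s) = 0
(-4*4)*v(4, 1) = -4*4*0 = -16*0 = 0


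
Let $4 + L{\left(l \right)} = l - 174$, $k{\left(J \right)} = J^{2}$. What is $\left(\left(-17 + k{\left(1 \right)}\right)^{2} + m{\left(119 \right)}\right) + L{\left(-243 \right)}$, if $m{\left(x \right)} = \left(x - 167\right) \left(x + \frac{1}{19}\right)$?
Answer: $- \frac{111711}{19} \approx -5879.5$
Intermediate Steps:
$m{\left(x \right)} = \left(-167 + x\right) \left(\frac{1}{19} + x\right)$ ($m{\left(x \right)} = \left(x + \left(-285 + 118\right)\right) \left(x + \frac{1}{19}\right) = \left(x - 167\right) \left(\frac{1}{19} + x\right) = \left(-167 + x\right) \left(\frac{1}{19} + x\right)$)
$L{\left(l \right)} = -178 + l$ ($L{\left(l \right)} = -4 + \left(l - 174\right) = -4 + \left(-174 + l\right) = -178 + l$)
$\left(\left(-17 + k{\left(1 \right)}\right)^{2} + m{\left(119 \right)}\right) + L{\left(-243 \right)} = \left(\left(-17 + 1^{2}\right)^{2} - \left(\frac{377635}{19} - 14161\right)\right) - 421 = \left(\left(-17 + 1\right)^{2} - \frac{108576}{19}\right) - 421 = \left(\left(-16\right)^{2} - \frac{108576}{19}\right) - 421 = \left(256 - \frac{108576}{19}\right) - 421 = - \frac{103712}{19} - 421 = - \frac{111711}{19}$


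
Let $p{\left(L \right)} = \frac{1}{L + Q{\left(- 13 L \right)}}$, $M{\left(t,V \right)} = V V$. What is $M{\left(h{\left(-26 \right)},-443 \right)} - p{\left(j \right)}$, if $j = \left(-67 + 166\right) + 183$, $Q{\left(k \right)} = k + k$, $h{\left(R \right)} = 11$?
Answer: $\frac{1383555451}{7050} \approx 1.9625 \cdot 10^{5}$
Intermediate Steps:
$Q{\left(k \right)} = 2 k$
$M{\left(t,V \right)} = V^{2}$
$j = 282$ ($j = 99 + 183 = 282$)
$p{\left(L \right)} = - \frac{1}{25 L}$ ($p{\left(L \right)} = \frac{1}{L + 2 \left(- 13 L\right)} = \frac{1}{L - 26 L} = \frac{1}{\left(-25\right) L} = - \frac{1}{25 L}$)
$M{\left(h{\left(-26 \right)},-443 \right)} - p{\left(j \right)} = \left(-443\right)^{2} - - \frac{1}{25 \cdot 282} = 196249 - \left(- \frac{1}{25}\right) \frac{1}{282} = 196249 - - \frac{1}{7050} = 196249 + \frac{1}{7050} = \frac{1383555451}{7050}$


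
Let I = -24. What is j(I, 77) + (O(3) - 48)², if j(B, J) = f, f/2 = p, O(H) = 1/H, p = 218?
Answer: 24373/9 ≈ 2708.1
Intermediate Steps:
O(H) = 1/H
f = 436 (f = 2*218 = 436)
j(B, J) = 436
j(I, 77) + (O(3) - 48)² = 436 + (1/3 - 48)² = 436 + (⅓ - 48)² = 436 + (-143/3)² = 436 + 20449/9 = 24373/9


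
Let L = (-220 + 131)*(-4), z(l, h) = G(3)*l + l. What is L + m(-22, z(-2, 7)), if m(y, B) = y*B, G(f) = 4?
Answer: 576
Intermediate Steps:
z(l, h) = 5*l (z(l, h) = 4*l + l = 5*l)
L = 356 (L = -89*(-4) = 356)
m(y, B) = B*y
L + m(-22, z(-2, 7)) = 356 + (5*(-2))*(-22) = 356 - 10*(-22) = 356 + 220 = 576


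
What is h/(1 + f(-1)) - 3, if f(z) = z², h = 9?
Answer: 3/2 ≈ 1.5000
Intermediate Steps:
h/(1 + f(-1)) - 3 = 9/(1 + (-1)²) - 3 = 9/(1 + 1) - 3 = 9/2 - 3 = 3/2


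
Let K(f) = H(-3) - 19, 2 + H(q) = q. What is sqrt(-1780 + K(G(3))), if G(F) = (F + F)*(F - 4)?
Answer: 2*I*sqrt(451) ≈ 42.474*I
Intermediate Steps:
G(F) = 2*F*(-4 + F) (G(F) = (2*F)*(-4 + F) = 2*F*(-4 + F))
H(q) = -2 + q
K(f) = -24 (K(f) = (-2 - 3) - 19 = -5 - 19 = -24)
sqrt(-1780 + K(G(3))) = sqrt(-1780 - 24) = sqrt(-1804) = 2*I*sqrt(451)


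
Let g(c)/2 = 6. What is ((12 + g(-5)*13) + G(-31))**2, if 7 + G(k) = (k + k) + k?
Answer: 4624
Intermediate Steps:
G(k) = -7 + 3*k (G(k) = -7 + ((k + k) + k) = -7 + (2*k + k) = -7 + 3*k)
g(c) = 12 (g(c) = 2*6 = 12)
((12 + g(-5)*13) + G(-31))**2 = ((12 + 12*13) + (-7 + 3*(-31)))**2 = ((12 + 156) + (-7 - 93))**2 = (168 - 100)**2 = 68**2 = 4624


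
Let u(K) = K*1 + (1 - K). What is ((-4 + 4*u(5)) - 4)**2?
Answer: 16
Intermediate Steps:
u(K) = 1 (u(K) = K + (1 - K) = 1)
((-4 + 4*u(5)) - 4)**2 = ((-4 + 4*1) - 4)**2 = ((-4 + 4) - 4)**2 = (0 - 4)**2 = (-4)**2 = 16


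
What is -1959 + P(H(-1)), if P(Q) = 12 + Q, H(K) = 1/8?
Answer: -15575/8 ≈ -1946.9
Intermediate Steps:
H(K) = ⅛
-1959 + P(H(-1)) = -1959 + (12 + ⅛) = -1959 + 97/8 = -15575/8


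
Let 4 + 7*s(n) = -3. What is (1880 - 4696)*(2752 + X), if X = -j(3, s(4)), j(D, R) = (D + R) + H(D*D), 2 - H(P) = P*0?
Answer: -7738368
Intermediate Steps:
H(P) = 2 (H(P) = 2 - P*0 = 2 - 1*0 = 2 + 0 = 2)
s(n) = -1 (s(n) = -4/7 + (⅐)*(-3) = -4/7 - 3/7 = -1)
j(D, R) = 2 + D + R (j(D, R) = (D + R) + 2 = 2 + D + R)
X = -4 (X = -(2 + 3 - 1) = -1*4 = -4)
(1880 - 4696)*(2752 + X) = (1880 - 4696)*(2752 - 4) = -2816*2748 = -7738368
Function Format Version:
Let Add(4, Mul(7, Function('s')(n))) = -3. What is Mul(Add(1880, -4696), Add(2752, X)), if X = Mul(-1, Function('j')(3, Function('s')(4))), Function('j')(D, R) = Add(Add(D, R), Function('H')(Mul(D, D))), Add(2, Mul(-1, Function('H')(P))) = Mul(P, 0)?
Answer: -7738368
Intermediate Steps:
Function('H')(P) = 2 (Function('H')(P) = Add(2, Mul(-1, Mul(P, 0))) = Add(2, Mul(-1, 0)) = Add(2, 0) = 2)
Function('s')(n) = -1 (Function('s')(n) = Add(Rational(-4, 7), Mul(Rational(1, 7), -3)) = Add(Rational(-4, 7), Rational(-3, 7)) = -1)
Function('j')(D, R) = Add(2, D, R) (Function('j')(D, R) = Add(Add(D, R), 2) = Add(2, D, R))
X = -4 (X = Mul(-1, Add(2, 3, -1)) = Mul(-1, 4) = -4)
Mul(Add(1880, -4696), Add(2752, X)) = Mul(Add(1880, -4696), Add(2752, -4)) = Mul(-2816, 2748) = -7738368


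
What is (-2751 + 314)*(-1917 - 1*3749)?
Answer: 13808042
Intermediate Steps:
(-2751 + 314)*(-1917 - 1*3749) = -2437*(-1917 - 3749) = -2437*(-5666) = 13808042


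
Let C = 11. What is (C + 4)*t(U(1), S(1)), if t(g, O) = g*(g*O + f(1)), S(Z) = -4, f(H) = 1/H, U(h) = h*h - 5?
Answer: -1020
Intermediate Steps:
U(h) = -5 + h**2 (U(h) = h**2 - 5 = -5 + h**2)
t(g, O) = g*(1 + O*g) (t(g, O) = g*(g*O + 1/1) = g*(O*g + 1) = g*(1 + O*g))
(C + 4)*t(U(1), S(1)) = (11 + 4)*((-5 + 1**2)*(1 - 4*(-5 + 1**2))) = 15*((-5 + 1)*(1 - 4*(-5 + 1))) = 15*(-4*(1 - 4*(-4))) = 15*(-4*(1 + 16)) = 15*(-4*17) = 15*(-68) = -1020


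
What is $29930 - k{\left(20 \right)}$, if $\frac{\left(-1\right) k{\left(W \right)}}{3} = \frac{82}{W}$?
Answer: $\frac{299423}{10} \approx 29942.0$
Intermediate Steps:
$k{\left(W \right)} = - \frac{246}{W}$ ($k{\left(W \right)} = - 3 \frac{82}{W} = - \frac{246}{W}$)
$29930 - k{\left(20 \right)} = 29930 - - \frac{246}{20} = 29930 - \left(-246\right) \frac{1}{20} = 29930 - - \frac{123}{10} = 29930 + \frac{123}{10} = \frac{299423}{10}$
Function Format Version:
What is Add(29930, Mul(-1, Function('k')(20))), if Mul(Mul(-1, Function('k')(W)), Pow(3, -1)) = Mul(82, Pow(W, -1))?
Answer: Rational(299423, 10) ≈ 29942.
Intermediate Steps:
Function('k')(W) = Mul(-246, Pow(W, -1)) (Function('k')(W) = Mul(-3, Mul(82, Pow(W, -1))) = Mul(-246, Pow(W, -1)))
Add(29930, Mul(-1, Function('k')(20))) = Add(29930, Mul(-1, Mul(-246, Pow(20, -1)))) = Add(29930, Mul(-1, Mul(-246, Rational(1, 20)))) = Add(29930, Mul(-1, Rational(-123, 10))) = Add(29930, Rational(123, 10)) = Rational(299423, 10)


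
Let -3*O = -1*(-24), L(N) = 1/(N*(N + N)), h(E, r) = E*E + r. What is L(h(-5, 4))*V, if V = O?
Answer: -4/841 ≈ -0.0047562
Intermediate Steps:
h(E, r) = r + E² (h(E, r) = E² + r = r + E²)
L(N) = 1/(2*N²) (L(N) = 1/(N*(2*N)) = 1/(2*N²))
O = -8 (O = -(-1)*(-24)/3 = -⅓*24 = -8)
V = -8
L(h(-5, 4))*V = (1/(2*(4 + (-5)²)²))*(-8) = (1/(2*(4 + 25)²))*(-8) = ((½)/29²)*(-8) = ((½)*(1/841))*(-8) = (1/1682)*(-8) = -4/841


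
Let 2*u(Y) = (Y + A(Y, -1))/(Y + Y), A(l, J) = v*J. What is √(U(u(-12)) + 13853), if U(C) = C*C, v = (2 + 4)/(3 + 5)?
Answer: √56742177/64 ≈ 117.70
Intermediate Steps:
v = ¾ (v = 6/8 = 6*(⅛) = ¾ ≈ 0.75000)
A(l, J) = 3*J/4
u(Y) = (-¾ + Y)/(4*Y) (u(Y) = ((Y + (¾)*(-1))/(Y + Y))/2 = ((Y - ¾)/((2*Y)))/2 = ((-¾ + Y)*(1/(2*Y)))/2 = ((-¾ + Y)/(2*Y))/2 = (-¾ + Y)/(4*Y))
U(C) = C²
√(U(u(-12)) + 13853) = √(((1/16)*(-3 + 4*(-12))/(-12))² + 13853) = √(((1/16)*(-1/12)*(-3 - 48))² + 13853) = √(((1/16)*(-1/12)*(-51))² + 13853) = √((17/64)² + 13853) = √(289/4096 + 13853) = √(56742177/4096) = √56742177/64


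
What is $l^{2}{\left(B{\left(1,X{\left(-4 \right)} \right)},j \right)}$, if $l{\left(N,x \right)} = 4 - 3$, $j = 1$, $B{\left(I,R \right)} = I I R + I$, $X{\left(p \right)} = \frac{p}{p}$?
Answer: $1$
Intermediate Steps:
$X{\left(p \right)} = 1$
$B{\left(I,R \right)} = I + R I^{2}$ ($B{\left(I,R \right)} = I^{2} R + I = R I^{2} + I = I + R I^{2}$)
$l{\left(N,x \right)} = 1$ ($l{\left(N,x \right)} = 4 - 3 = 1$)
$l^{2}{\left(B{\left(1,X{\left(-4 \right)} \right)},j \right)} = 1^{2} = 1$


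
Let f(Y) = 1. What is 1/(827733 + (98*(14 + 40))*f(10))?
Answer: 1/833025 ≈ 1.2004e-6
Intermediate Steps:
1/(827733 + (98*(14 + 40))*f(10)) = 1/(827733 + (98*(14 + 40))*1) = 1/(827733 + (98*54)*1) = 1/(827733 + 5292*1) = 1/(827733 + 5292) = 1/833025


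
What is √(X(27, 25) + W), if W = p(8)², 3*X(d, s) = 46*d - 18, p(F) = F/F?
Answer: √409 ≈ 20.224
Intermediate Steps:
p(F) = 1
X(d, s) = -6 + 46*d/3 (X(d, s) = (46*d - 18)/3 = (-18 + 46*d)/3 = -6 + 46*d/3)
W = 1 (W = 1² = 1)
√(X(27, 25) + W) = √((-6 + (46/3)*27) + 1) = √((-6 + 414) + 1) = √(408 + 1) = √409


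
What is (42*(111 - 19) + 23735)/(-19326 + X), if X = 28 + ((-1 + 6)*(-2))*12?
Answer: -27599/19418 ≈ -1.4213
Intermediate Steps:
X = -92 (X = 28 + (5*(-2))*12 = 28 - 10*12 = 28 - 120 = -92)
(42*(111 - 19) + 23735)/(-19326 + X) = (42*(111 - 19) + 23735)/(-19326 - 92) = (42*92 + 23735)/(-19418) = (3864 + 23735)*(-1/19418) = 27599*(-1/19418) = -27599/19418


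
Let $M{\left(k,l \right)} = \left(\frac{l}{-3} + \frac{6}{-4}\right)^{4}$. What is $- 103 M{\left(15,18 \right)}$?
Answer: $- \frac{5214375}{16} \approx -3.259 \cdot 10^{5}$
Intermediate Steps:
$M{\left(k,l \right)} = \left(- \frac{3}{2} - \frac{l}{3}\right)^{4}$ ($M{\left(k,l \right)} = \left(l \left(- \frac{1}{3}\right) + 6 \left(- \frac{1}{4}\right)\right)^{4} = \left(- \frac{l}{3} - \frac{3}{2}\right)^{4} = \left(- \frac{3}{2} - \frac{l}{3}\right)^{4}$)
$- 103 M{\left(15,18 \right)} = - 103 \frac{\left(9 + 2 \cdot 18\right)^{4}}{1296} = - 103 \frac{\left(9 + 36\right)^{4}}{1296} = - 103 \frac{45^{4}}{1296} = - 103 \cdot \frac{1}{1296} \cdot 4100625 = \left(-103\right) \frac{50625}{16} = - \frac{5214375}{16}$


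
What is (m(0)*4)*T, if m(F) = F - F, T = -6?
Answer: 0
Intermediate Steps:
m(F) = 0
(m(0)*4)*T = (0*4)*(-6) = 0*(-6) = 0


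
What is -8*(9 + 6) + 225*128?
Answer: 28680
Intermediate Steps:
-8*(9 + 6) + 225*128 = -8*15 + 28800 = -120 + 28800 = 28680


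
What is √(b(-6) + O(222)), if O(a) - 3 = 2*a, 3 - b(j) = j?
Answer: 2*√114 ≈ 21.354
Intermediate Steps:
b(j) = 3 - j
O(a) = 3 + 2*a
√(b(-6) + O(222)) = √((3 - 1*(-6)) + (3 + 2*222)) = √((3 + 6) + (3 + 444)) = √(9 + 447) = √456 = 2*√114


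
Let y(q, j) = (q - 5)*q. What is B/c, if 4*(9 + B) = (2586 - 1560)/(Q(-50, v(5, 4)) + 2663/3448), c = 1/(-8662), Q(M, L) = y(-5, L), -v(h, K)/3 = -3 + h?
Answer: 5986784610/175063 ≈ 34198.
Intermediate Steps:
y(q, j) = q*(-5 + q) (y(q, j) = (-5 + q)*q = q*(-5 + q))
v(h, K) = 9 - 3*h (v(h, K) = -3*(-3 + h) = 9 - 3*h)
Q(M, L) = 50 (Q(M, L) = -5*(-5 - 5) = -5*(-10) = 50)
c = -1/8662 ≈ -0.00011545
B = -691155/175063 (B = -9 + ((2586 - 1560)/(50 + 2663/3448))/4 = -9 + (1026/(50 + 2663*(1/3448)))/4 = -9 + (1026/(50 + 2663/3448))/4 = -9 + (1026/(175063/3448))/4 = -9 + (1026*(3448/175063))/4 = -9 + (1/4)*(3537648/175063) = -9 + 884412/175063 = -691155/175063 ≈ -3.9480)
B/c = -691155/(175063*(-1/8662)) = -691155/175063*(-8662) = 5986784610/175063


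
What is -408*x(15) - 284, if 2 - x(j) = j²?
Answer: 90700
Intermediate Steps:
x(j) = 2 - j²
-408*x(15) - 284 = -408*(2 - 1*15²) - 284 = -408*(2 - 1*225) - 284 = -408*(2 - 225) - 284 = -408*(-223) - 284 = 90984 - 284 = 90700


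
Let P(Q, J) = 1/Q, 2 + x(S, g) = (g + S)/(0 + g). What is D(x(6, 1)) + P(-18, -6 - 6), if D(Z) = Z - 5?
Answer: -1/18 ≈ -0.055556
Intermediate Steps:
x(S, g) = -2 + (S + g)/g (x(S, g) = -2 + (g + S)/(0 + g) = -2 + (S + g)/g)
D(Z) = -5 + Z
D(x(6, 1)) + P(-18, -6 - 6) = (-5 + (6 - 1*1)/1) + 1/(-18) = (-5 + 1*(6 - 1)) - 1/18 = (-5 + 1*5) - 1/18 = (-5 + 5) - 1/18 = 0 - 1/18 = -1/18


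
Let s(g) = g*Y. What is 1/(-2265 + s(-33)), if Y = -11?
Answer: -1/1902 ≈ -0.00052576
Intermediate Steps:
s(g) = -11*g (s(g) = g*(-11) = -11*g)
1/(-2265 + s(-33)) = 1/(-2265 - 11*(-33)) = 1/(-2265 + 363) = 1/(-1902) = -1/1902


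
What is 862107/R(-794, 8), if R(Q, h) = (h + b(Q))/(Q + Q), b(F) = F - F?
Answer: -342256479/2 ≈ -1.7113e+8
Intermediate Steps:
b(F) = 0
R(Q, h) = h/(2*Q) (R(Q, h) = (h + 0)/(Q + Q) = h/((2*Q)) = h*(1/(2*Q)) = h/(2*Q))
862107/R(-794, 8) = 862107/(((1/2)*8/(-794))) = 862107/(((1/2)*8*(-1/794))) = 862107/(-2/397) = 862107*(-397/2) = -342256479/2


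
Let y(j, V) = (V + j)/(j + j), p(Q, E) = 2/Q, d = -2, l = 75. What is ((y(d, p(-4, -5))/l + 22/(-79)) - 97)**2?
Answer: 850307138641/89870400 ≈ 9461.5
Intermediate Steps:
y(j, V) = (V + j)/(2*j) (y(j, V) = (V + j)/((2*j)) = (V + j)*(1/(2*j)) = (V + j)/(2*j))
((y(d, p(-4, -5))/l + 22/(-79)) - 97)**2 = ((((1/2)*(2/(-4) - 2)/(-2))/75 + 22/(-79)) - 97)**2 = ((((1/2)*(-1/2)*(2*(-1/4) - 2))*(1/75) + 22*(-1/79)) - 97)**2 = ((((1/2)*(-1/2)*(-1/2 - 2))*(1/75) - 22/79) - 97)**2 = ((((1/2)*(-1/2)*(-5/2))*(1/75) - 22/79) - 97)**2 = (((5/8)*(1/75) - 22/79) - 97)**2 = ((1/120 - 22/79) - 97)**2 = (-2561/9480 - 97)**2 = (-922121/9480)**2 = 850307138641/89870400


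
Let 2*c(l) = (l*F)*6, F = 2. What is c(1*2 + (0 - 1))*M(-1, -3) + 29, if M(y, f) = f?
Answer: 11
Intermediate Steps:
c(l) = 6*l (c(l) = ((l*2)*6)/2 = ((2*l)*6)/2 = (12*l)/2 = 6*l)
c(1*2 + (0 - 1))*M(-1, -3) + 29 = (6*(1*2 + (0 - 1)))*(-3) + 29 = (6*(2 - 1))*(-3) + 29 = (6*1)*(-3) + 29 = 6*(-3) + 29 = -18 + 29 = 11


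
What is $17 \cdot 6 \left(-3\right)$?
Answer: $-306$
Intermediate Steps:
$17 \cdot 6 \left(-3\right) = 102 \left(-3\right) = -306$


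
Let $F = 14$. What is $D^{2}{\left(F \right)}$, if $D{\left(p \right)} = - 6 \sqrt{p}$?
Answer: $504$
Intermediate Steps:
$D^{2}{\left(F \right)} = \left(- 6 \sqrt{14}\right)^{2} = 504$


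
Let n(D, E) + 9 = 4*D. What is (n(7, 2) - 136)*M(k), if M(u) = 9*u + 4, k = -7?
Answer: 6903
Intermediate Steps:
M(u) = 4 + 9*u
n(D, E) = -9 + 4*D
(n(7, 2) - 136)*M(k) = ((-9 + 4*7) - 136)*(4 + 9*(-7)) = ((-9 + 28) - 136)*(4 - 63) = (19 - 136)*(-59) = -117*(-59) = 6903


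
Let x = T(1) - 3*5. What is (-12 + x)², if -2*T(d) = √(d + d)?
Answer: (54 + √2)²/4 ≈ 767.68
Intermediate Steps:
T(d) = -√2*√d/2 (T(d) = -√(d + d)/2 = -√2*√d/2)
x = -15 - √2/2 (x = -√2*√1/2 - 3*5 = -½*√2*1 - 15 = -√2/2 - 15 = -15 - √2/2 ≈ -15.707)
(-12 + x)² = (-12 + (-15 - √2/2))² = (-27 - √2/2)²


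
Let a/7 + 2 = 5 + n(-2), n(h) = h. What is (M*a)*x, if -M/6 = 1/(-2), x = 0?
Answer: 0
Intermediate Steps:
a = 7 (a = -14 + 7*(5 - 2) = -14 + 7*3 = -14 + 21 = 7)
M = 3 (M = -6/(-2) = -6*(-½) = 3)
(M*a)*x = (3*7)*0 = 21*0 = 0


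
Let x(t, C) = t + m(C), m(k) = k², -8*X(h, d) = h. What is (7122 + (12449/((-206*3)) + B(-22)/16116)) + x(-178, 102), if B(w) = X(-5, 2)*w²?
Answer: 57526742095/3319896 ≈ 17328.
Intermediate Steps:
X(h, d) = -h/8
B(w) = 5*w²/8 (B(w) = (-⅛*(-5))*w² = 5*w²/8)
x(t, C) = t + C²
(7122 + (12449/((-206*3)) + B(-22)/16116)) + x(-178, 102) = (7122 + (12449/((-206*3)) + ((5/8)*(-22)²)/16116)) + (-178 + 102²) = (7122 + (12449/(-618) + ((5/8)*484)*(1/16116))) + (-178 + 10404) = (7122 + (12449*(-1/618) + (605/2)*(1/16116))) + 10226 = (7122 + (-12449/618 + 605/32232)) + 10226 = (7122 - 66813713/3319896) + 10226 = 23577485599/3319896 + 10226 = 57526742095/3319896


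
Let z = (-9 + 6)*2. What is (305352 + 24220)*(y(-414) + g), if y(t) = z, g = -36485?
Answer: -12026411852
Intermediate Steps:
z = -6 (z = -3*2 = -6)
y(t) = -6
(305352 + 24220)*(y(-414) + g) = (305352 + 24220)*(-6 - 36485) = 329572*(-36491) = -12026411852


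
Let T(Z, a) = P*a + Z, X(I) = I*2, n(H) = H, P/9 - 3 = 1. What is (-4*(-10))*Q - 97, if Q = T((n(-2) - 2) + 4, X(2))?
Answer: 5663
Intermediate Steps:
P = 36 (P = 27 + 9*1 = 27 + 9 = 36)
X(I) = 2*I
T(Z, a) = Z + 36*a (T(Z, a) = 36*a + Z = Z + 36*a)
Q = 144 (Q = ((-2 - 2) + 4) + 36*(2*2) = (-4 + 4) + 36*4 = 0 + 144 = 144)
(-4*(-10))*Q - 97 = -4*(-10)*144 - 97 = 40*144 - 97 = 5760 - 97 = 5663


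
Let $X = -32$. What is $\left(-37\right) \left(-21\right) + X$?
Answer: $745$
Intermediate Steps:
$\left(-37\right) \left(-21\right) + X = \left(-37\right) \left(-21\right) - 32 = 777 - 32 = 745$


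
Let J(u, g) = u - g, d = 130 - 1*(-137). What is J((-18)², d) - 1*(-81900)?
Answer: 81957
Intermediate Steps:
d = 267 (d = 130 + 137 = 267)
J((-18)², d) - 1*(-81900) = ((-18)² - 1*267) - 1*(-81900) = (324 - 267) + 81900 = 57 + 81900 = 81957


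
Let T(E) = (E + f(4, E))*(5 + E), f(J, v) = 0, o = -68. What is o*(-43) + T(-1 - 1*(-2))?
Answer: 2930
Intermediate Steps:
T(E) = E*(5 + E) (T(E) = (E + 0)*(5 + E) = E*(5 + E))
o*(-43) + T(-1 - 1*(-2)) = -68*(-43) + (-1 - 1*(-2))*(5 + (-1 - 1*(-2))) = 2924 + (-1 + 2)*(5 + (-1 + 2)) = 2924 + 1*(5 + 1) = 2924 + 1*6 = 2924 + 6 = 2930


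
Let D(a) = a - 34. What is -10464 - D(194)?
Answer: -10624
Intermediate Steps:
D(a) = -34 + a
-10464 - D(194) = -10464 - (-34 + 194) = -10464 - 1*160 = -10464 - 160 = -10624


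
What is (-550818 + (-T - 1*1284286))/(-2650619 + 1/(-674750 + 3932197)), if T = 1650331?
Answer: 11353619784445/8634250909692 ≈ 1.3150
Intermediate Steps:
(-550818 + (-T - 1*1284286))/(-2650619 + 1/(-674750 + 3932197)) = (-550818 + (-1*1650331 - 1*1284286))/(-2650619 + 1/(-674750 + 3932197)) = (-550818 + (-1650331 - 1284286))/(-2650619 + 1/3257447) = (-550818 - 2934617)/(-2650619 + 1/3257447) = -3485435/(-8634250909692/3257447) = -3485435*(-3257447/8634250909692) = 11353619784445/8634250909692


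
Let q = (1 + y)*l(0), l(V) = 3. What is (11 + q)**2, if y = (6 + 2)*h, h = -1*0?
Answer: 196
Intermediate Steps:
h = 0
y = 0 (y = (6 + 2)*0 = 8*0 = 0)
q = 3 (q = (1 + 0)*3 = 1*3 = 3)
(11 + q)**2 = (11 + 3)**2 = 14**2 = 196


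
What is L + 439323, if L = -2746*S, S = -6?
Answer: 455799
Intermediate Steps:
L = 16476 (L = -2746*(-6) = 16476)
L + 439323 = 16476 + 439323 = 455799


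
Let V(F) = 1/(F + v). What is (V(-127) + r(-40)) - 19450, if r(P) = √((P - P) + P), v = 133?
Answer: -116699/6 + 2*I*√10 ≈ -19450.0 + 6.3246*I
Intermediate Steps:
V(F) = 1/(133 + F) (V(F) = 1/(F + 133) = 1/(133 + F))
r(P) = √P (r(P) = √(0 + P) = √P)
(V(-127) + r(-40)) - 19450 = (1/(133 - 127) + √(-40)) - 19450 = (1/6 + 2*I*√10) - 19450 = (⅙ + 2*I*√10) - 19450 = -116699/6 + 2*I*√10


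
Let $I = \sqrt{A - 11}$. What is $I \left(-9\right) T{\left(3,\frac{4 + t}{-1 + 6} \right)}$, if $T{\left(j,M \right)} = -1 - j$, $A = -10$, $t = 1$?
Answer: $36 i \sqrt{21} \approx 164.97 i$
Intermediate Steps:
$I = i \sqrt{21}$ ($I = \sqrt{-10 - 11} = \sqrt{-21} = i \sqrt{21} \approx 4.5826 i$)
$I \left(-9\right) T{\left(3,\frac{4 + t}{-1 + 6} \right)} = i \sqrt{21} \left(-9\right) \left(-1 - 3\right) = - 9 i \sqrt{21} \left(-1 - 3\right) = - 9 i \sqrt{21} \left(-4\right) = 36 i \sqrt{21}$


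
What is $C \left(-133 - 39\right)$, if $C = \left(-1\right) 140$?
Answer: $24080$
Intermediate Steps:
$C = -140$
$C \left(-133 - 39\right) = - 140 \left(-133 - 39\right) = \left(-140\right) \left(-172\right) = 24080$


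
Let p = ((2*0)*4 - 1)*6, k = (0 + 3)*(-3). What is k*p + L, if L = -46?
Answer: 8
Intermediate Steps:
k = -9 (k = 3*(-3) = -9)
p = -6 (p = (0*4 - 1)*6 = (0 - 1)*6 = -1*6 = -6)
k*p + L = -9*(-6) - 46 = 54 - 46 = 8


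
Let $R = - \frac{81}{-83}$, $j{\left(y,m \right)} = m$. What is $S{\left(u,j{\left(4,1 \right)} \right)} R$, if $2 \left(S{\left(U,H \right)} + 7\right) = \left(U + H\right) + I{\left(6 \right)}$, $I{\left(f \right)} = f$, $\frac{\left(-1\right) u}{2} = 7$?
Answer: $- \frac{1701}{166} \approx -10.247$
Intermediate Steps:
$u = -14$ ($u = \left(-2\right) 7 = -14$)
$S{\left(U,H \right)} = -4 + \frac{H}{2} + \frac{U}{2}$ ($S{\left(U,H \right)} = -7 + \frac{\left(U + H\right) + 6}{2} = -7 + \frac{\left(H + U\right) + 6}{2} = -7 + \frac{6 + H + U}{2} = -7 + \left(3 + \frac{H}{2} + \frac{U}{2}\right) = -4 + \frac{H}{2} + \frac{U}{2}$)
$R = \frac{81}{83}$ ($R = \left(-81\right) \left(- \frac{1}{83}\right) = \frac{81}{83} \approx 0.9759$)
$S{\left(u,j{\left(4,1 \right)} \right)} R = \left(-4 + \frac{1}{2} \cdot 1 + \frac{1}{2} \left(-14\right)\right) \frac{81}{83} = \left(-4 + \frac{1}{2} - 7\right) \frac{81}{83} = \left(- \frac{21}{2}\right) \frac{81}{83} = - \frac{1701}{166}$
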